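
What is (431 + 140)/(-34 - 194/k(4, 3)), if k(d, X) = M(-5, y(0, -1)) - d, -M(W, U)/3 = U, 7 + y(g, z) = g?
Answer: -9707/772 ≈ -12.574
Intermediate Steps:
y(g, z) = -7 + g
M(W, U) = -3*U
k(d, X) = 21 - d (k(d, X) = -3*(-7 + 0) - d = -3*(-7) - d = 21 - d)
(431 + 140)/(-34 - 194/k(4, 3)) = (431 + 140)/(-34 - 194/(21 - 1*4)) = 571/(-34 - 194/(21 - 4)) = 571/(-34 - 194/17) = 571/(-772/17) = 571*(-17/772) = -9707/772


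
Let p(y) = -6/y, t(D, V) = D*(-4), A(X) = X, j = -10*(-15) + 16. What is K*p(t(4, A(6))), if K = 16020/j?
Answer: 12015/332 ≈ 36.190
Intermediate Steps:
j = 166 (j = 150 + 16 = 166)
t(D, V) = -4*D
K = 8010/83 (K = 16020/166 = 16020*(1/166) = 8010/83 ≈ 96.506)
K*p(t(4, A(6))) = 8010*(-6/((-4*4)))/83 = 8010*(-6/(-16))/83 = 8010*(-6*(-1/16))/83 = (8010/83)*(3/8) = 12015/332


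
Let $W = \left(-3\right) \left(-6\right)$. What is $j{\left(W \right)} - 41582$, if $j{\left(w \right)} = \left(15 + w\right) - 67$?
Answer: $-41616$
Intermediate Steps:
$W = 18$
$j{\left(w \right)} = -52 + w$
$j{\left(W \right)} - 41582 = \left(-52 + 18\right) - 41582 = -34 - 41582 = -41616$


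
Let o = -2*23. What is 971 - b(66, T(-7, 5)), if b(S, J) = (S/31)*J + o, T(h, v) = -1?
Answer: 31593/31 ≈ 1019.1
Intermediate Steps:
o = -46
b(S, J) = -46 + J*S/31 (b(S, J) = (S/31)*J - 46 = J*S/31 - 46 = -46 + J*S/31)
971 - b(66, T(-7, 5)) = 971 - (-46 + (1/31)*(-1)*66) = 971 - (-46 - 66/31) = 971 - 1*(-1492/31) = 971 + 1492/31 = 31593/31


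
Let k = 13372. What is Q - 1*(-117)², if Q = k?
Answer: -317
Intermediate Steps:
Q = 13372
Q - 1*(-117)² = 13372 - 1*(-117)² = 13372 - 1*13689 = 13372 - 13689 = -317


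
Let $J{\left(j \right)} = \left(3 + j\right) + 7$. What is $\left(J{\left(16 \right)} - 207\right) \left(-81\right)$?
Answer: $14661$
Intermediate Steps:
$J{\left(j \right)} = 10 + j$
$\left(J{\left(16 \right)} - 207\right) \left(-81\right) = \left(\left(10 + 16\right) - 207\right) \left(-81\right) = \left(26 - 207\right) \left(-81\right) = \left(-181\right) \left(-81\right) = 14661$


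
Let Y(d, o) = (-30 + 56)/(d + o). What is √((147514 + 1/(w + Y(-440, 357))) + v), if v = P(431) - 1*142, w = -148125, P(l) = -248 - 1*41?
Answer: 10*√222319331440170622/12294401 ≈ 383.51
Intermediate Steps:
P(l) = -289 (P(l) = -248 - 41 = -289)
Y(d, o) = 26/(d + o)
v = -431 (v = -289 - 1*142 = -289 - 142 = -431)
√((147514 + 1/(w + Y(-440, 357))) + v) = √((147514 + 1/(-148125 + 26/(-440 + 357))) - 431) = √((147514 + 1/(-148125 + 26/(-83))) - 431) = √((147514 + 1/(-148125 + 26*(-1/83))) - 431) = √((147514 + 1/(-148125 - 26/83)) - 431) = √((147514 + 1/(-12294401/83)) - 431) = √((147514 - 83/12294401) - 431) = √(1813596269031/12294401 - 431) = √(1808297382200/12294401) = 10*√222319331440170622/12294401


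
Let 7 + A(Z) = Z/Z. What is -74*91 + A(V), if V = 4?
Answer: -6740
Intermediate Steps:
A(Z) = -6 (A(Z) = -7 + Z/Z = -7 + 1 = -6)
-74*91 + A(V) = -74*91 - 6 = -6734 - 6 = -6740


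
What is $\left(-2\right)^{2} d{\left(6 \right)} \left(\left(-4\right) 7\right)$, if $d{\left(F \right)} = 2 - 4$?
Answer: $224$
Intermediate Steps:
$d{\left(F \right)} = -2$
$\left(-2\right)^{2} d{\left(6 \right)} \left(\left(-4\right) 7\right) = \left(-2\right)^{2} \left(-2\right) \left(\left(-4\right) 7\right) = 4 \left(-2\right) \left(-28\right) = \left(-8\right) \left(-28\right) = 224$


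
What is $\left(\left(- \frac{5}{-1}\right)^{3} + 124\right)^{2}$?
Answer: $62001$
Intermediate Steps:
$\left(\left(- \frac{5}{-1}\right)^{3} + 124\right)^{2} = \left(\left(\left(-5\right) \left(-1\right)\right)^{3} + 124\right)^{2} = \left(5^{3} + 124\right)^{2} = \left(125 + 124\right)^{2} = 249^{2} = 62001$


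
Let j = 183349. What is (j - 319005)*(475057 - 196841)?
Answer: -37741669696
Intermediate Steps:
(j - 319005)*(475057 - 196841) = (183349 - 319005)*(475057 - 196841) = -135656*278216 = -37741669696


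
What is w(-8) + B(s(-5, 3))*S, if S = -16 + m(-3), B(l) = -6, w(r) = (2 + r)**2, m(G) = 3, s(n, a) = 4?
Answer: 114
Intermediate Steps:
S = -13 (S = -16 + 3 = -13)
w(-8) + B(s(-5, 3))*S = (2 - 8)**2 - 6*(-13) = (-6)**2 + 78 = 36 + 78 = 114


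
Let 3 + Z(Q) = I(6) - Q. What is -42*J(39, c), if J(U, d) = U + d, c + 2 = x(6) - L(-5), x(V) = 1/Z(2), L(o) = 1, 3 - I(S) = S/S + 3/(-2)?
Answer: -1484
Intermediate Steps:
I(S) = 7/2 (I(S) = 3 - (S/S + 3/(-2)) = 3 - (1 + 3*(-½)) = 3 - (1 - 3/2) = 3 - 1*(-½) = 3 + ½ = 7/2)
Z(Q) = ½ - Q (Z(Q) = -3 + (7/2 - Q) = ½ - Q)
x(V) = -⅔ (x(V) = 1/(½ - 1*2) = 1/(½ - 2) = 1/(-3/2) = -⅔)
c = -11/3 (c = -2 + (-⅔ - 1*1) = -2 + (-⅔ - 1) = -2 - 5/3 = -11/3 ≈ -3.6667)
-42*J(39, c) = -42*(39 - 11/3) = -42*106/3 = -1484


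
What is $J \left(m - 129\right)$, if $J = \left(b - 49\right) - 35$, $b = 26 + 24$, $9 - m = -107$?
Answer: $442$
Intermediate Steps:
$m = 116$ ($m = 9 - -107 = 9 + 107 = 116$)
$b = 50$
$J = -34$ ($J = \left(50 - 49\right) - 35 = 1 - 35 = -34$)
$J \left(m - 129\right) = - 34 \left(116 - 129\right) = \left(-34\right) \left(-13\right) = 442$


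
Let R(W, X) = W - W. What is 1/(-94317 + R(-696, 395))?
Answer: -1/94317 ≈ -1.0603e-5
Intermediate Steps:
R(W, X) = 0
1/(-94317 + R(-696, 395)) = 1/(-94317 + 0) = 1/(-94317) = -1/94317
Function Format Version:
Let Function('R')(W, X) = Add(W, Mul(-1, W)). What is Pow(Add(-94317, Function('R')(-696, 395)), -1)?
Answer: Rational(-1, 94317) ≈ -1.0603e-5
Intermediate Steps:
Function('R')(W, X) = 0
Pow(Add(-94317, Function('R')(-696, 395)), -1) = Pow(Add(-94317, 0), -1) = Pow(-94317, -1) = Rational(-1, 94317)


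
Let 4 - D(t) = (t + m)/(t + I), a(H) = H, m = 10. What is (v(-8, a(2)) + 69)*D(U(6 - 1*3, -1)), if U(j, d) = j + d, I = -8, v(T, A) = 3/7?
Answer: 2916/7 ≈ 416.57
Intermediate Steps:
v(T, A) = 3/7 (v(T, A) = 3*(⅐) = 3/7)
U(j, d) = d + j
D(t) = 4 - (10 + t)/(-8 + t) (D(t) = 4 - (t + 10)/(t - 8) = 4 - (10 + t)/(-8 + t))
(v(-8, a(2)) + 69)*D(U(6 - 1*3, -1)) = (3/7 + 69)*(3*(-14 + (-1 + (6 - 1*3)))/(-8 + (-1 + (6 - 1*3)))) = 486*(3*(-14 + (-1 + (6 - 3)))/(-8 + (-1 + (6 - 3))))/7 = 486*(3*(-14 + (-1 + 3))/(-8 + (-1 + 3)))/7 = 486*(3*(-14 + 2)/(-8 + 2))/7 = 486*(3*(-12)/(-6))/7 = 486*(3*(-⅙)*(-12))/7 = (486/7)*6 = 2916/7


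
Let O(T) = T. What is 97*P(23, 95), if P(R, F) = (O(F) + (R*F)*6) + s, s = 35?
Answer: 1284280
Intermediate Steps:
P(R, F) = 35 + F + 6*F*R (P(R, F) = (F + (R*F)*6) + 35 = (F + (F*R)*6) + 35 = (F + 6*F*R) + 35 = 35 + F + 6*F*R)
97*P(23, 95) = 97*(35 + 95 + 6*95*23) = 97*(35 + 95 + 13110) = 97*13240 = 1284280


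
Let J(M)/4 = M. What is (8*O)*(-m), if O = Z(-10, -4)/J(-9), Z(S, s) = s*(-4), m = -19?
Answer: -608/9 ≈ -67.556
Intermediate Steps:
Z(S, s) = -4*s
J(M) = 4*M
O = -4/9 (O = (-4*(-4))/((4*(-9))) = 16/(-36) = 16*(-1/36) = -4/9 ≈ -0.44444)
(8*O)*(-m) = (8*(-4/9))*(-1*(-19)) = -32/9*19 = -608/9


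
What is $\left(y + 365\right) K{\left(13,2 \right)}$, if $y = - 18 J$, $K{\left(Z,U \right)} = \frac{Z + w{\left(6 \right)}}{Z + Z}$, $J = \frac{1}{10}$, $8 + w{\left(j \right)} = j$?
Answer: $\frac{9988}{65} \approx 153.66$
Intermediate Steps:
$w{\left(j \right)} = -8 + j$
$J = \frac{1}{10} \approx 0.1$
$K{\left(Z,U \right)} = \frac{-2 + Z}{2 Z}$ ($K{\left(Z,U \right)} = \frac{Z + \left(-8 + 6\right)}{Z + Z} = \frac{Z - 2}{2 Z} = \left(-2 + Z\right) \frac{1}{2 Z} = \frac{-2 + Z}{2 Z}$)
$y = - \frac{9}{5}$ ($y = \left(-18\right) \frac{1}{10} = - \frac{9}{5} \approx -1.8$)
$\left(y + 365\right) K{\left(13,2 \right)} = \left(- \frac{9}{5} + 365\right) \frac{-2 + 13}{2 \cdot 13} = \frac{1816 \cdot \frac{1}{2} \cdot \frac{1}{13} \cdot 11}{5} = \frac{1816}{5} \cdot \frac{11}{26} = \frac{9988}{65}$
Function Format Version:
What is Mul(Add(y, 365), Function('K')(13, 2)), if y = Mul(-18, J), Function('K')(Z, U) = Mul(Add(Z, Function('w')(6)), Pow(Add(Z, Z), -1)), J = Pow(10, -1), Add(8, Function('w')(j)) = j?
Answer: Rational(9988, 65) ≈ 153.66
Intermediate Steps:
Function('w')(j) = Add(-8, j)
J = Rational(1, 10) ≈ 0.10000
Function('K')(Z, U) = Mul(Rational(1, 2), Pow(Z, -1), Add(-2, Z)) (Function('K')(Z, U) = Mul(Add(Z, Add(-8, 6)), Pow(Add(Z, Z), -1)) = Mul(Add(Z, -2), Pow(Mul(2, Z), -1)) = Mul(Add(-2, Z), Mul(Rational(1, 2), Pow(Z, -1))) = Mul(Rational(1, 2), Pow(Z, -1), Add(-2, Z)))
y = Rational(-9, 5) (y = Mul(-18, Rational(1, 10)) = Rational(-9, 5) ≈ -1.8000)
Mul(Add(y, 365), Function('K')(13, 2)) = Mul(Add(Rational(-9, 5), 365), Mul(Rational(1, 2), Pow(13, -1), Add(-2, 13))) = Mul(Rational(1816, 5), Mul(Rational(1, 2), Rational(1, 13), 11)) = Mul(Rational(1816, 5), Rational(11, 26)) = Rational(9988, 65)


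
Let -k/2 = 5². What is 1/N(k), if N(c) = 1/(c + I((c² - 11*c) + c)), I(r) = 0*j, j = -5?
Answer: -50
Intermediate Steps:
k = -50 (k = -2*5² = -2*25 = -50)
I(r) = 0 (I(r) = 0*(-5) = 0)
N(c) = 1/c (N(c) = 1/(c + 0) = 1/c)
1/N(k) = 1/(1/(-50)) = 1/(-1/50) = -50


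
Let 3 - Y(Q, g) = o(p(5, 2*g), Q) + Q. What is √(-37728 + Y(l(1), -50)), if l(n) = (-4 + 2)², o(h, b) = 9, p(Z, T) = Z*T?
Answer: I*√37738 ≈ 194.26*I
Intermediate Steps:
p(Z, T) = T*Z
l(n) = 4 (l(n) = (-2)² = 4)
Y(Q, g) = -6 - Q (Y(Q, g) = 3 - (9 + Q) = 3 + (-9 - Q) = -6 - Q)
√(-37728 + Y(l(1), -50)) = √(-37728 + (-6 - 1*4)) = √(-37728 + (-6 - 4)) = √(-37728 - 10) = √(-37738) = I*√37738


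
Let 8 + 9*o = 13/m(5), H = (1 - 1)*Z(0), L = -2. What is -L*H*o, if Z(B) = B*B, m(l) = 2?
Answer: 0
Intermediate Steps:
Z(B) = B²
H = 0 (H = (1 - 1)*0² = 0*0 = 0)
o = -⅙ (o = -8/9 + (13/2)/9 = -8/9 + (13*(½))/9 = -8/9 + (⅑)*(13/2) = -8/9 + 13/18 = -⅙ ≈ -0.16667)
-L*H*o = -(-2*0)*(-1)/6 = -0*(-1)/6 = -1*0 = 0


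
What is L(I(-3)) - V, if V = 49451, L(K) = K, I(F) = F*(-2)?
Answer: -49445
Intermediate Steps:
I(F) = -2*F
L(I(-3)) - V = -2*(-3) - 1*49451 = 6 - 49451 = -49445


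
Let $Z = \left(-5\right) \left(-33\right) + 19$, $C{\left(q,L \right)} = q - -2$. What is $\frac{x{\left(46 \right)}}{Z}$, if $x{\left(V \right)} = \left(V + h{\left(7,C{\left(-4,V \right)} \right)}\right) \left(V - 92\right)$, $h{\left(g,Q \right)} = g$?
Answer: $- \frac{53}{4} \approx -13.25$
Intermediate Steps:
$C{\left(q,L \right)} = 2 + q$ ($C{\left(q,L \right)} = q + 2 = 2 + q$)
$x{\left(V \right)} = \left(-92 + V\right) \left(7 + V\right)$ ($x{\left(V \right)} = \left(V + 7\right) \left(V - 92\right) = \left(7 + V\right) \left(-92 + V\right) = \left(-92 + V\right) \left(7 + V\right)$)
$Z = 184$ ($Z = 165 + 19 = 184$)
$\frac{x{\left(46 \right)}}{Z} = \frac{-644 + 46^{2} - 3910}{184} = \left(-644 + 2116 - 3910\right) \frac{1}{184} = \left(-2438\right) \frac{1}{184} = - \frac{53}{4}$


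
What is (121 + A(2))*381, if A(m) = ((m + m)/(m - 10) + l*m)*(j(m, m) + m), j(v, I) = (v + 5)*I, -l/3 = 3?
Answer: -66675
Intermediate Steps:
l = -9 (l = -3*3 = -9)
j(v, I) = I*(5 + v) (j(v, I) = (5 + v)*I = I*(5 + v))
A(m) = (m + m*(5 + m))*(-9*m + 2*m/(-10 + m)) (A(m) = ((m + m)/(m - 10) - 9*m)*(m*(5 + m) + m) = ((2*m)/(-10 + m) - 9*m)*(m + m*(5 + m)) = (2*m/(-10 + m) - 9*m)*(m + m*(5 + m)) = (-9*m + 2*m/(-10 + m))*(m + m*(5 + m)) = (m + m*(5 + m))*(-9*m + 2*m/(-10 + m)))
(121 + A(2))*381 = (121 + 2**2*(552 - 9*2**2 + 38*2)/(-10 + 2))*381 = (121 + 4*(552 - 9*4 + 76)/(-8))*381 = (121 + 4*(-1/8)*(552 - 36 + 76))*381 = (121 + 4*(-1/8)*592)*381 = (121 - 296)*381 = -175*381 = -66675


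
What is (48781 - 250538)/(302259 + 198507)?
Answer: -201757/500766 ≈ -0.40290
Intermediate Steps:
(48781 - 250538)/(302259 + 198507) = -201757/500766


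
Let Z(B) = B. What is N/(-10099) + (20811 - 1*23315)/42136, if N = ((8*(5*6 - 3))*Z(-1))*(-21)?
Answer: -27052099/53191433 ≈ -0.50858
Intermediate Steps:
N = 4536 (N = ((8*(5*6 - 3))*(-1))*(-21) = ((8*(30 - 3))*(-1))*(-21) = ((8*27)*(-1))*(-21) = (216*(-1))*(-21) = -216*(-21) = 4536)
N/(-10099) + (20811 - 1*23315)/42136 = 4536/(-10099) + (20811 - 1*23315)/42136 = 4536*(-1/10099) + (20811 - 23315)*(1/42136) = -4536/10099 - 2504*1/42136 = -4536/10099 - 313/5267 = -27052099/53191433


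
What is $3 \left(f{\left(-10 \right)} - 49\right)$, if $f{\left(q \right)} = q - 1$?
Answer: $-180$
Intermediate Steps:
$f{\left(q \right)} = -1 + q$ ($f{\left(q \right)} = q - 1 = -1 + q$)
$3 \left(f{\left(-10 \right)} - 49\right) = 3 \left(\left(-1 - 10\right) - 49\right) = 3 \left(-11 - 49\right) = 3 \left(-60\right) = -180$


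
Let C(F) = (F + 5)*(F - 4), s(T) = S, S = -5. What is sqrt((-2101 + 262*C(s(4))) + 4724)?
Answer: sqrt(2623) ≈ 51.215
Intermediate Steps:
s(T) = -5
C(F) = (-4 + F)*(5 + F) (C(F) = (5 + F)*(-4 + F) = (-4 + F)*(5 + F))
sqrt((-2101 + 262*C(s(4))) + 4724) = sqrt((-2101 + 262*(-20 - 5 + (-5)**2)) + 4724) = sqrt((-2101 + 262*(-20 - 5 + 25)) + 4724) = sqrt((-2101 + 262*0) + 4724) = sqrt((-2101 + 0) + 4724) = sqrt(-2101 + 4724) = sqrt(2623)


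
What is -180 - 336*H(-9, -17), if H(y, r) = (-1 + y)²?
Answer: -33780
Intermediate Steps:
-180 - 336*H(-9, -17) = -180 - 336*(-1 - 9)² = -180 - 336*(-10)² = -180 - 336*100 = -180 - 33600 = -33780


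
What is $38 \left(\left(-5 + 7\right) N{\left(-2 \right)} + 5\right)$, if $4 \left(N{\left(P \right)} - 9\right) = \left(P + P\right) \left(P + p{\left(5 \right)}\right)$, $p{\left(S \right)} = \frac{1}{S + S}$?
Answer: $\frac{5092}{5} \approx 1018.4$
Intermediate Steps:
$p{\left(S \right)} = \frac{1}{2 S}$
$N{\left(P \right)} = 9 + \frac{P \left(\frac{1}{10} + P\right)}{2}$ ($N{\left(P \right)} = 9 + \frac{\left(P + P\right) \left(P + \frac{1}{2 \cdot 5}\right)}{4} = 9 + \frac{2 P \left(P + \frac{1}{2} \cdot \frac{1}{5}\right)}{4} = 9 + \frac{2 P \left(P + \frac{1}{10}\right)}{4} = 9 + \frac{2 P \left(\frac{1}{10} + P\right)}{4} = 9 + \frac{P \left(\frac{1}{10} + P\right)}{2}$)
$38 \left(\left(-5 + 7\right) N{\left(-2 \right)} + 5\right) = 38 \left(\left(-5 + 7\right) \left(9 + \frac{\left(-2\right)^{2}}{2} + \frac{1}{20} \left(-2\right)\right) + 5\right) = 38 \left(2 \left(9 + \frac{1}{2} \cdot 4 - \frac{1}{10}\right) + 5\right) = 38 \left(2 \left(9 + 2 - \frac{1}{10}\right) + 5\right) = 38 \left(2 \cdot \frac{109}{10} + 5\right) = 38 \left(\frac{109}{5} + 5\right) = 38 \cdot \frac{134}{5} = \frac{5092}{5}$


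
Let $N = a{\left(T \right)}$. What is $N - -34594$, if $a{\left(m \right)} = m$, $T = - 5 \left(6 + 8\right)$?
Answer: $34524$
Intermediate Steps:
$T = -70$ ($T = \left(-5\right) 14 = -70$)
$N = -70$
$N - -34594 = -70 - -34594 = -70 + 34594 = 34524$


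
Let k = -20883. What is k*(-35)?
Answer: 730905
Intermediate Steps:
k*(-35) = -20883*(-35) = 730905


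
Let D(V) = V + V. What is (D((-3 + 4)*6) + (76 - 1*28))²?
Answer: 3600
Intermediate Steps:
D(V) = 2*V
(D((-3 + 4)*6) + (76 - 1*28))² = (2*((-3 + 4)*6) + (76 - 1*28))² = (2*(1*6) + (76 - 28))² = (2*6 + 48)² = (12 + 48)² = 60² = 3600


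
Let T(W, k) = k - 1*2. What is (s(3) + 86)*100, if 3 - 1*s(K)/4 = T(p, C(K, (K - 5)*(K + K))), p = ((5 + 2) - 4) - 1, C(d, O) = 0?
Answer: 10600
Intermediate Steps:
p = 2 (p = (7 - 4) - 1 = 3 - 1 = 2)
T(W, k) = -2 + k (T(W, k) = k - 2 = -2 + k)
s(K) = 20 (s(K) = 12 - 4*(-2 + 0) = 12 - 4*(-2) = 12 + 8 = 20)
(s(3) + 86)*100 = (20 + 86)*100 = 106*100 = 10600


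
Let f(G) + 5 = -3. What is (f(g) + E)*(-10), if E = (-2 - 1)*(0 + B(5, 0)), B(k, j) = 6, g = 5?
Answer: 260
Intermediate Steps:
f(G) = -8 (f(G) = -5 - 3 = -8)
E = -18 (E = (-2 - 1)*(0 + 6) = -3*6 = -18)
(f(g) + E)*(-10) = (-8 - 18)*(-10) = -26*(-10) = 260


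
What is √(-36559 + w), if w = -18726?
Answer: I*√55285 ≈ 235.13*I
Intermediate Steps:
√(-36559 + w) = √(-36559 - 18726) = √(-55285) = I*√55285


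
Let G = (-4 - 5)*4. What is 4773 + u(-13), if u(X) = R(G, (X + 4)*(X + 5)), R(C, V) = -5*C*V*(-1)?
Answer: -8187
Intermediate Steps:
G = -36 (G = -9*4 = -36)
R(C, V) = 5*C*V (R(C, V) = -5*C*V*(-1) = 5*C*V)
u(X) = -180*(4 + X)*(5 + X) (u(X) = 5*(-36)*((X + 4)*(X + 5)) = 5*(-36)*((4 + X)*(5 + X)) = -180*(4 + X)*(5 + X))
4773 + u(-13) = 4773 + (-3600 - 1620*(-13) - 180*(-13)²) = 4773 + (-3600 + 21060 - 180*169) = 4773 + (-3600 + 21060 - 30420) = 4773 - 12960 = -8187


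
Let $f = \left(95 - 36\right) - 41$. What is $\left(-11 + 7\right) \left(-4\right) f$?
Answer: $288$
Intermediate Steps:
$f = 18$ ($f = 59 - 41 = 18$)
$\left(-11 + 7\right) \left(-4\right) f = \left(-11 + 7\right) \left(-4\right) 18 = \left(-4\right) \left(-4\right) 18 = 16 \cdot 18 = 288$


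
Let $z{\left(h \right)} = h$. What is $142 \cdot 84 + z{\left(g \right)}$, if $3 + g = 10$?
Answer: $11935$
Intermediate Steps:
$g = 7$ ($g = -3 + 10 = 7$)
$142 \cdot 84 + z{\left(g \right)} = 142 \cdot 84 + 7 = 11928 + 7 = 11935$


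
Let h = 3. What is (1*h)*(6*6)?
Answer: 108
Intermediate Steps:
(1*h)*(6*6) = (1*3)*(6*6) = 3*36 = 108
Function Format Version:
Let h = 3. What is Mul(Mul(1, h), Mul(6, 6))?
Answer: 108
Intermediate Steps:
Mul(Mul(1, h), Mul(6, 6)) = Mul(Mul(1, 3), Mul(6, 6)) = Mul(3, 36) = 108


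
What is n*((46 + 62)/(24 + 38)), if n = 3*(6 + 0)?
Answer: 972/31 ≈ 31.355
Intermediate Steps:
n = 18 (n = 3*6 = 18)
n*((46 + 62)/(24 + 38)) = 18*((46 + 62)/(24 + 38)) = 18*(108/62) = 18*(108*(1/62)) = 18*(54/31) = 972/31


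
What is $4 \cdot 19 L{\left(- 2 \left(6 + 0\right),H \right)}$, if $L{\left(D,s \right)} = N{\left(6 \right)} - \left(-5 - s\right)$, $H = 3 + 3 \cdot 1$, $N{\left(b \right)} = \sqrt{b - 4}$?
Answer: $836 + 76 \sqrt{2} \approx 943.48$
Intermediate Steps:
$N{\left(b \right)} = \sqrt{-4 + b}$
$H = 6$ ($H = 3 + 3 = 6$)
$L{\left(D,s \right)} = 5 + s + \sqrt{2}$ ($L{\left(D,s \right)} = \sqrt{-4 + 6} - \left(-5 - s\right) = \sqrt{2} + \left(5 + s\right) = 5 + s + \sqrt{2}$)
$4 \cdot 19 L{\left(- 2 \left(6 + 0\right),H \right)} = 4 \cdot 19 \left(5 + 6 + \sqrt{2}\right) = 76 \left(11 + \sqrt{2}\right) = 836 + 76 \sqrt{2}$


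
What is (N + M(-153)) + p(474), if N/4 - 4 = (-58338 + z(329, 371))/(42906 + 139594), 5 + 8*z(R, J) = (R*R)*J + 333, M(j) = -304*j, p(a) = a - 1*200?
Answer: 3424484207/73000 ≈ 46911.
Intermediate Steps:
p(a) = -200 + a (p(a) = a - 200 = -200 + a)
z(R, J) = 41 + J*R²/8 (z(R, J) = -5/8 + ((R*R)*J + 333)/8 = -5/8 + (R²*J + 333)/8 = -5/8 + (J*R² + 333)/8 = -5/8 + (333 + J*R²)/8 = -5/8 + (333/8 + J*R²/8) = 41 + J*R²/8)
N = 9106207/73000 (N = 16 + 4*((-58338 + (41 + (⅛)*371*329²))/(42906 + 139594)) = 16 + 4*((-58338 + (41 + (⅛)*371*108241))/182500) = 16 + 4*((-58338 + (41 + 40157411/8))*(1/182500)) = 16 + 4*((-58338 + 40157739/8)*(1/182500)) = 16 + 4*((39691035/8)*(1/182500)) = 16 + 4*(7938207/292000) = 16 + 7938207/73000 = 9106207/73000 ≈ 124.74)
(N + M(-153)) + p(474) = (9106207/73000 - 304*(-153)) + (-200 + 474) = (9106207/73000 + 46512) + 274 = 3404482207/73000 + 274 = 3424484207/73000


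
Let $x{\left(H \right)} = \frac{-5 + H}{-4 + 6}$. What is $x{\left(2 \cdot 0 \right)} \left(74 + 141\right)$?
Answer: $- \frac{1075}{2} \approx -537.5$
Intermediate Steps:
$x{\left(H \right)} = - \frac{5}{2} + \frac{H}{2}$ ($x{\left(H \right)} = \frac{-5 + H}{2} = \left(-5 + H\right) \frac{1}{2} = - \frac{5}{2} + \frac{H}{2}$)
$x{\left(2 \cdot 0 \right)} \left(74 + 141\right) = \left(- \frac{5}{2} + \frac{2 \cdot 0}{2}\right) \left(74 + 141\right) = \left(- \frac{5}{2} + \frac{1}{2} \cdot 0\right) 215 = \left(- \frac{5}{2} + 0\right) 215 = \left(- \frac{5}{2}\right) 215 = - \frac{1075}{2}$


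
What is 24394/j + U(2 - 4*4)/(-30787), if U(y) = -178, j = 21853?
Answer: 754907912/672788311 ≈ 1.1221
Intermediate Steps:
24394/j + U(2 - 4*4)/(-30787) = 24394/21853 - 178/(-30787) = 24394*(1/21853) - 178*(-1/30787) = 24394/21853 + 178/30787 = 754907912/672788311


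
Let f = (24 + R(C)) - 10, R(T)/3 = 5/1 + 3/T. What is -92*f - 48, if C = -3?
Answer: -2440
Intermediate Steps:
R(T) = 15 + 9/T (R(T) = 3*(5/1 + 3/T) = 3*(5*1 + 3/T) = 3*(5 + 3/T) = 15 + 9/T)
f = 26 (f = (24 + (15 + 9/(-3))) - 10 = (24 + (15 + 9*(-⅓))) - 10 = (24 + (15 - 3)) - 10 = (24 + 12) - 10 = 36 - 10 = 26)
-92*f - 48 = -92*26 - 48 = -2392 - 48 = -2440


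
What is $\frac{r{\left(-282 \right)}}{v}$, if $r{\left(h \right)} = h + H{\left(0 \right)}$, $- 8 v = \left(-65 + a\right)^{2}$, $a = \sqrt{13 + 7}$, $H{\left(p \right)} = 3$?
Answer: $\frac{2232}{\left(65 - 2 \sqrt{5}\right)^{2}} \approx 0.60923$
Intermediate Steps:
$a = 2 \sqrt{5}$ ($a = \sqrt{20} = 2 \sqrt{5} \approx 4.4721$)
$v = - \frac{\left(-65 + 2 \sqrt{5}\right)^{2}}{8} \approx -457.95$
$r{\left(h \right)} = 3 + h$ ($r{\left(h \right)} = h + 3 = 3 + h$)
$\frac{r{\left(-282 \right)}}{v} = \frac{3 - 282}{- \frac{4245}{8} + \frac{65 \sqrt{5}}{2}} = - \frac{279}{- \frac{4245}{8} + \frac{65 \sqrt{5}}{2}}$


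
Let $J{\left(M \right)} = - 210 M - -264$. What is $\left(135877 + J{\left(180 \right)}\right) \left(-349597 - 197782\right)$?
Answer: $-53829798239$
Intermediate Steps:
$J{\left(M \right)} = 264 - 210 M$ ($J{\left(M \right)} = - 210 M + 264 = 264 - 210 M$)
$\left(135877 + J{\left(180 \right)}\right) \left(-349597 - 197782\right) = \left(135877 + \left(264 - 37800\right)\right) \left(-349597 - 197782\right) = \left(135877 + \left(264 - 37800\right)\right) \left(-547379\right) = \left(135877 - 37536\right) \left(-547379\right) = 98341 \left(-547379\right) = -53829798239$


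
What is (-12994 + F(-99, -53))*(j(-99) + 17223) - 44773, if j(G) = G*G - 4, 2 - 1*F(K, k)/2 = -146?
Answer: -343144733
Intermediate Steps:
F(K, k) = 296 (F(K, k) = 4 - 2*(-146) = 4 + 292 = 296)
j(G) = -4 + G² (j(G) = G² - 4 = -4 + G²)
(-12994 + F(-99, -53))*(j(-99) + 17223) - 44773 = (-12994 + 296)*((-4 + (-99)²) + 17223) - 44773 = -12698*((-4 + 9801) + 17223) - 44773 = -12698*(9797 + 17223) - 44773 = -12698*27020 - 44773 = -343099960 - 44773 = -343144733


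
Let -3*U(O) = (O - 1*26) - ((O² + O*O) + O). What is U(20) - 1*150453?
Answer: -450533/3 ≈ -1.5018e+5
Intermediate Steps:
U(O) = 26/3 + 2*O²/3 (U(O) = -((O - 1*26) - ((O² + O*O) + O))/3 = -((O - 26) - ((O² + O²) + O))/3 = -((-26 + O) - (2*O² + O))/3 = -((-26 + O) - (O + 2*O²))/3 = -((-26 + O) + (-O - 2*O²))/3 = -(-26 - 2*O²)/3 = 26/3 + 2*O²/3)
U(20) - 1*150453 = (26/3 + (⅔)*20²) - 1*150453 = (26/3 + (⅔)*400) - 150453 = (26/3 + 800/3) - 150453 = 826/3 - 150453 = -450533/3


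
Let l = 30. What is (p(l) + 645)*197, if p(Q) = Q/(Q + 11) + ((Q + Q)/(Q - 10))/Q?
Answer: 52163827/410 ≈ 1.2723e+5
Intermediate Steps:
p(Q) = 2/(-10 + Q) + Q/(11 + Q) (p(Q) = Q/(11 + Q) + ((2*Q)/(-10 + Q))/Q = Q/(11 + Q) + (2*Q/(-10 + Q))/Q = Q/(11 + Q) + 2/(-10 + Q) = 2/(-10 + Q) + Q/(11 + Q))
(p(l) + 645)*197 = ((22 + 30**2 - 8*30)/(-110 + 30 + 30**2) + 645)*197 = ((22 + 900 - 240)/(-110 + 30 + 900) + 645)*197 = (682/820 + 645)*197 = ((1/820)*682 + 645)*197 = (341/410 + 645)*197 = (264791/410)*197 = 52163827/410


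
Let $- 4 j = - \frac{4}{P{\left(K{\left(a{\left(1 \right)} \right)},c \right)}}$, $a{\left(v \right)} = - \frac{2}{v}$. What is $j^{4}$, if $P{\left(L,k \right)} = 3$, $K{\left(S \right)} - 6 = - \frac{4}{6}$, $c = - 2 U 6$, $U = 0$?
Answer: $\frac{1}{81} \approx 0.012346$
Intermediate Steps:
$c = 0$ ($c = \left(-2\right) 0 \cdot 6 = 0 \cdot 6 = 0$)
$K{\left(S \right)} = \frac{16}{3}$ ($K{\left(S \right)} = 6 - \frac{4}{6} = 6 - \frac{2}{3} = \frac{16}{3}$)
$j = \frac{1}{3}$ ($j = - \frac{\left(-4\right) \frac{1}{3}}{4} = \left(- \frac{1}{4}\right) \left(- \frac{4}{3}\right) = \frac{1}{3} \approx 0.33333$)
$j^{4} = \left(\frac{1}{3}\right)^{4} = \frac{1}{81}$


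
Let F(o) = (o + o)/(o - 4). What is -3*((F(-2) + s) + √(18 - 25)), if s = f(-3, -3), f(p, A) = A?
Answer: 7 - 3*I*√7 ≈ 7.0 - 7.9373*I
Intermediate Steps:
F(o) = 2*o/(-4 + o) (F(o) = (2*o)/(-4 + o) = 2*o/(-4 + o))
s = -3
-3*((F(-2) + s) + √(18 - 25)) = -3*((2*(-2)/(-4 - 2) - 3) + √(18 - 25)) = -3*((2*(-2)/(-6) - 3) + √(-7)) = -3*((2*(-2)*(-⅙) - 3) + I*√7) = -3*((⅔ - 3) + I*√7) = -3*(-7/3 + I*√7) = 7 - 3*I*√7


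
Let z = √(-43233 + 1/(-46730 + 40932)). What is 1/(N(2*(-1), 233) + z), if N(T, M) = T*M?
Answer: -2701868/1509735423 - I*√1453355293130/1509735423 ≈ -0.0017896 - 0.00079852*I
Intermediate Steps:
N(T, M) = M*T
z = I*√1453355293130/5798 (z = √(-43233 + 1/(-5798)) = √(-43233 - 1/5798) = √(-250664935/5798) = I*√1453355293130/5798 ≈ 207.93*I)
1/(N(2*(-1), 233) + z) = 1/(233*(2*(-1)) + I*√1453355293130/5798) = 1/(233*(-2) + I*√1453355293130/5798) = 1/(-466 + I*√1453355293130/5798)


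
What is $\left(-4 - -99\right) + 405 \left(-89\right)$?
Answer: $-35950$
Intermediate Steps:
$\left(-4 - -99\right) + 405 \left(-89\right) = \left(-4 + 99\right) - 36045 = 95 - 36045 = -35950$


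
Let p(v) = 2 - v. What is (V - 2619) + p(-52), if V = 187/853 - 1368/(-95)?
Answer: -10877374/4265 ≈ -2550.4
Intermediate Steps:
V = 62351/4265 (V = 187*(1/853) - 1368*(-1/95) = 187/853 + 72/5 = 62351/4265 ≈ 14.619)
(V - 2619) + p(-52) = (62351/4265 - 2619) + (2 - 1*(-52)) = -11107684/4265 + (2 + 52) = -11107684/4265 + 54 = -10877374/4265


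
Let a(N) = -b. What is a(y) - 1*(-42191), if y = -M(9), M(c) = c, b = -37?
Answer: 42228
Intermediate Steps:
y = -9 (y = -1*9 = -9)
a(N) = 37 (a(N) = -1*(-37) = 37)
a(y) - 1*(-42191) = 37 - 1*(-42191) = 37 + 42191 = 42228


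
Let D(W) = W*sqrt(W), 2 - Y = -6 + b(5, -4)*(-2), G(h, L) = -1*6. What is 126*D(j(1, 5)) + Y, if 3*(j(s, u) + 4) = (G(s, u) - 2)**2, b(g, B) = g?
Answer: 18 + 1456*sqrt(39) ≈ 9110.7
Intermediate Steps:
G(h, L) = -6
j(s, u) = 52/3 (j(s, u) = -4 + (-6 - 2)**2/3 = -4 + (1/3)*(-8)**2 = -4 + (1/3)*64 = -4 + 64/3 = 52/3)
Y = 18 (Y = 2 - (-6 + 5*(-2)) = 2 - (-6 - 10) = 2 - 1*(-16) = 2 + 16 = 18)
D(W) = W**(3/2)
126*D(j(1, 5)) + Y = 126*(52/3)**(3/2) + 18 = 126*(104*sqrt(39)/9) + 18 = 1456*sqrt(39) + 18 = 18 + 1456*sqrt(39)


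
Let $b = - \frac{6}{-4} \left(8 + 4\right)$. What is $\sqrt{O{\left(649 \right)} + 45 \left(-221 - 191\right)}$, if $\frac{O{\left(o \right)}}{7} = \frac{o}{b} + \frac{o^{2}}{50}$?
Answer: $\frac{\sqrt{9153119}}{15} \approx 201.69$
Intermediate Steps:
$b = 18$ ($b = \left(-6\right) \left(- \frac{1}{4}\right) 12 = \frac{3}{2} \cdot 12 = 18$)
$O{\left(o \right)} = \frac{7 o}{18} + \frac{7 o^{2}}{50}$ ($O{\left(o \right)} = 7 \left(\frac{o}{18} + \frac{o^{2}}{50}\right) = \frac{7 o}{18} + \frac{7 o^{2}}{50}$)
$\sqrt{O{\left(649 \right)} + 45 \left(-221 - 191\right)} = \sqrt{\frac{7}{450} \cdot 649 \left(25 + 9 \cdot 649\right) + 45 \left(-221 - 191\right)} = \sqrt{\frac{7}{450} \cdot 649 \left(25 + 5841\right) + 45 \left(-412\right)} = \sqrt{\frac{7}{450} \cdot 649 \cdot 5866 - 18540} = \sqrt{\frac{13324619}{225} - 18540} = \sqrt{\frac{9153119}{225}} = \frac{\sqrt{9153119}}{15}$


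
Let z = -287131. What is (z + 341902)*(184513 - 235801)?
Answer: -2809095048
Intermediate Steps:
(z + 341902)*(184513 - 235801) = (-287131 + 341902)*(184513 - 235801) = 54771*(-51288) = -2809095048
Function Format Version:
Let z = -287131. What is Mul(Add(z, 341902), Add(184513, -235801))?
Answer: -2809095048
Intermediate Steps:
Mul(Add(z, 341902), Add(184513, -235801)) = Mul(Add(-287131, 341902), Add(184513, -235801)) = Mul(54771, -51288) = -2809095048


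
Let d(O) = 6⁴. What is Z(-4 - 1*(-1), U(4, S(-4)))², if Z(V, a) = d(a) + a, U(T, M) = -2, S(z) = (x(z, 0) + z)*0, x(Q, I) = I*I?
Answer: 1674436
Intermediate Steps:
x(Q, I) = I²
S(z) = 0 (S(z) = (0² + z)*0 = (0 + z)*0 = z*0 = 0)
d(O) = 1296
Z(V, a) = 1296 + a
Z(-4 - 1*(-1), U(4, S(-4)))² = (1296 - 2)² = 1294² = 1674436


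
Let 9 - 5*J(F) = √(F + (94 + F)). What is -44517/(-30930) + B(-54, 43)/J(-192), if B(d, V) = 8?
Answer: 9216869/3825010 + 40*I*√290/371 ≈ 2.4096 + 1.8361*I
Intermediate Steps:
J(F) = 9/5 - √(94 + 2*F)/5 (J(F) = 9/5 - √(F + (94 + F))/5 = 9/5 - √(94 + 2*F)/5)
-44517/(-30930) + B(-54, 43)/J(-192) = -44517/(-30930) + 8/(9/5 - √(94 + 2*(-192))/5) = -44517*(-1/30930) + 8/(9/5 - √(94 - 384)/5) = 14839/10310 + 8/(9/5 - I*√290/5)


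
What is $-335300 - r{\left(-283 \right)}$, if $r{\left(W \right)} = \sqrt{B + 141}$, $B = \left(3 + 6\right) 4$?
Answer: $-335300 - \sqrt{177} \approx -3.3531 \cdot 10^{5}$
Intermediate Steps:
$B = 36$ ($B = 9 \cdot 4 = 36$)
$r{\left(W \right)} = \sqrt{177}$ ($r{\left(W \right)} = \sqrt{36 + 141} = \sqrt{177}$)
$-335300 - r{\left(-283 \right)} = -335300 - \sqrt{177}$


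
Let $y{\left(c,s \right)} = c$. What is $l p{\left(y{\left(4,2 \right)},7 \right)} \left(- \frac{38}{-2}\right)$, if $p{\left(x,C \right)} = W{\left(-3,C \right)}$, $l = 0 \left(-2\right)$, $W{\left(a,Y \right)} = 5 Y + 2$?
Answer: $0$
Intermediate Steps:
$W{\left(a,Y \right)} = 2 + 5 Y$
$l = 0$
$p{\left(x,C \right)} = 2 + 5 C$
$l p{\left(y{\left(4,2 \right)},7 \right)} \left(- \frac{38}{-2}\right) = 0 \left(2 + 5 \cdot 7\right) \left(- \frac{38}{-2}\right) = 0 \left(2 + 35\right) \left(\left(-38\right) \left(- \frac{1}{2}\right)\right) = 0 \cdot 37 \cdot 19 = 0 \cdot 19 = 0$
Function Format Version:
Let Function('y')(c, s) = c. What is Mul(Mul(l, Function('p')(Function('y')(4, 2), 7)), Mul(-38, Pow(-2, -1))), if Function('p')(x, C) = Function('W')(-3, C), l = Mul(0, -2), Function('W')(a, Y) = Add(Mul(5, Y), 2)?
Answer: 0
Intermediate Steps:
Function('W')(a, Y) = Add(2, Mul(5, Y))
l = 0
Function('p')(x, C) = Add(2, Mul(5, C))
Mul(Mul(l, Function('p')(Function('y')(4, 2), 7)), Mul(-38, Pow(-2, -1))) = Mul(Mul(0, Add(2, Mul(5, 7))), Mul(-38, Pow(-2, -1))) = Mul(Mul(0, Add(2, 35)), Mul(-38, Rational(-1, 2))) = Mul(Mul(0, 37), 19) = Mul(0, 19) = 0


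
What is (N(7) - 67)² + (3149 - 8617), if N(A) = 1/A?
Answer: -48908/49 ≈ -998.12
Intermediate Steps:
(N(7) - 67)² + (3149 - 8617) = (1/7 - 67)² + (3149 - 8617) = (⅐ - 67)² - 5468 = (-468/7)² - 5468 = 219024/49 - 5468 = -48908/49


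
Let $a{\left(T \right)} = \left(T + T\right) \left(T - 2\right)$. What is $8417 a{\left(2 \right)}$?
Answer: $0$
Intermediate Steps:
$a{\left(T \right)} = 2 T \left(-2 + T\right)$
$8417 a{\left(2 \right)} = 8417 \cdot 2 \cdot 2 \left(-2 + 2\right) = 8417 \cdot 2 \cdot 2 \cdot 0 = 8417 \cdot 0 = 0$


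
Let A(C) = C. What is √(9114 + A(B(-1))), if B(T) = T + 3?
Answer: 2*√2279 ≈ 95.478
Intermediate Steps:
B(T) = 3 + T
√(9114 + A(B(-1))) = √(9114 + (3 - 1)) = √(9114 + 2) = √9116 = 2*√2279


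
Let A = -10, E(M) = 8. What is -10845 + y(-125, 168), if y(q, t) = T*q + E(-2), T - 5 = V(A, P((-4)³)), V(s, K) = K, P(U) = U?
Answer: -3462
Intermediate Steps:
T = -59 (T = 5 + (-4)³ = 5 - 64 = -59)
y(q, t) = 8 - 59*q (y(q, t) = -59*q + 8 = 8 - 59*q)
-10845 + y(-125, 168) = -10845 + (8 - 59*(-125)) = -10845 + (8 + 7375) = -10845 + 7383 = -3462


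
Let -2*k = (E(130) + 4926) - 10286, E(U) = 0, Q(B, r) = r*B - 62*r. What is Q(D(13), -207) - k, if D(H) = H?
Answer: 7463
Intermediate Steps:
Q(B, r) = -62*r + B*r (Q(B, r) = B*r - 62*r = -62*r + B*r)
k = 2680 (k = -((0 + 4926) - 10286)/2 = -(4926 - 10286)/2 = -½*(-5360) = 2680)
Q(D(13), -207) - k = -207*(-62 + 13) - 1*2680 = -207*(-49) - 2680 = 10143 - 2680 = 7463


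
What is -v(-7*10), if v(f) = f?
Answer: 70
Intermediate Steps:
-v(-7*10) = -(-7)*10 = -1*(-70) = 70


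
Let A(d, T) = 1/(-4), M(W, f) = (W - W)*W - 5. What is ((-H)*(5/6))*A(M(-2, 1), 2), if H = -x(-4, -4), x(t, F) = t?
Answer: 5/6 ≈ 0.83333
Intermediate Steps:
M(W, f) = -5 (M(W, f) = 0*W - 5 = 0 - 5 = -5)
A(d, T) = -1/4
H = 4 (H = -1*(-4) = 4)
((-H)*(5/6))*A(M(-2, 1), 2) = ((-1*4)*(5/6))*(-1/4) = -20/6*(-1/4) = -4*5/6*(-1/4) = -10/3*(-1/4) = 5/6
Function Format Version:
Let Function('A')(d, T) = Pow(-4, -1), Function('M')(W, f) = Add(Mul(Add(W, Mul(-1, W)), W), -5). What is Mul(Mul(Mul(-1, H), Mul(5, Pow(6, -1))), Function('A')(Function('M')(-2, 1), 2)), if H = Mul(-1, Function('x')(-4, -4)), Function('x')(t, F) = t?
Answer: Rational(5, 6) ≈ 0.83333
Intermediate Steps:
Function('M')(W, f) = -5 (Function('M')(W, f) = Add(Mul(0, W), -5) = Add(0, -5) = -5)
Function('A')(d, T) = Rational(-1, 4)
H = 4 (H = Mul(-1, -4) = 4)
Mul(Mul(Mul(-1, H), Mul(5, Pow(6, -1))), Function('A')(Function('M')(-2, 1), 2)) = Mul(Mul(Mul(-1, 4), Mul(5, Pow(6, -1))), Rational(-1, 4)) = Mul(Mul(-4, Mul(5, Rational(1, 6))), Rational(-1, 4)) = Mul(Mul(-4, Rational(5, 6)), Rational(-1, 4)) = Mul(Rational(-10, 3), Rational(-1, 4)) = Rational(5, 6)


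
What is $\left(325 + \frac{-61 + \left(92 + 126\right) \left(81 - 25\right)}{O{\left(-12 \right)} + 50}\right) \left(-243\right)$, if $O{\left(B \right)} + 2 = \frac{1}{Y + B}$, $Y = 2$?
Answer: $- \frac{67346235}{479} \approx -1.406 \cdot 10^{5}$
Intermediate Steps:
$O{\left(B \right)} = -2 + \frac{1}{2 + B}$
$\left(325 + \frac{-61 + \left(92 + 126\right) \left(81 - 25\right)}{O{\left(-12 \right)} + 50}\right) \left(-243\right) = \left(325 + \frac{-61 + \left(92 + 126\right) \left(81 - 25\right)}{\frac{-3 - -24}{2 - 12} + 50}\right) \left(-243\right) = \left(325 + \frac{-61 + 218 \cdot 56}{\frac{-3 + 24}{-10} + 50}\right) \left(-243\right) = \left(325 + \frac{-61 + 12208}{\left(- \frac{1}{10}\right) 21 + 50}\right) \left(-243\right) = \left(325 + \frac{12147}{- \frac{21}{10} + 50}\right) \left(-243\right) = \left(325 + \frac{12147}{\frac{479}{10}}\right) \left(-243\right) = \left(325 + 12147 \cdot \frac{10}{479}\right) \left(-243\right) = \left(325 + \frac{121470}{479}\right) \left(-243\right) = \frac{277145}{479} \left(-243\right) = - \frac{67346235}{479}$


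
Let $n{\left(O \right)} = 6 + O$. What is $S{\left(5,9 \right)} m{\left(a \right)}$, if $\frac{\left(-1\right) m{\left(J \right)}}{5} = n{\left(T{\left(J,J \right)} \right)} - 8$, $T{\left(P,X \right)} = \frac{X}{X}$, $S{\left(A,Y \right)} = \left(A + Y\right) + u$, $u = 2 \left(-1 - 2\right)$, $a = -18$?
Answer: $40$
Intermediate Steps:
$u = -6$ ($u = 2 \left(-3\right) = -6$)
$S{\left(A,Y \right)} = -6 + A + Y$ ($S{\left(A,Y \right)} = \left(A + Y\right) - 6 = -6 + A + Y$)
$T{\left(P,X \right)} = 1$
$m{\left(J \right)} = 5$ ($m{\left(J \right)} = - 5 \left(\left(6 + 1\right) - 8\right) = - 5 \left(7 - 8\right) = \left(-5\right) \left(-1\right) = 5$)
$S{\left(5,9 \right)} m{\left(a \right)} = \left(-6 + 5 + 9\right) 5 = 8 \cdot 5 = 40$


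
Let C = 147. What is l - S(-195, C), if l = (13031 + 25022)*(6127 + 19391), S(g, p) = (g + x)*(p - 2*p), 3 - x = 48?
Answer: 971001174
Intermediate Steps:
x = -45 (x = 3 - 1*48 = 3 - 48 = -45)
S(g, p) = -p*(-45 + g) (S(g, p) = (g - 45)*(p - 2*p) = (-45 + g)*(-p) = -p*(-45 + g))
l = 971036454 (l = 38053*25518 = 971036454)
l - S(-195, C) = 971036454 - 147*(45 - 1*(-195)) = 971036454 - 147*(45 + 195) = 971036454 - 147*240 = 971036454 - 1*35280 = 971036454 - 35280 = 971001174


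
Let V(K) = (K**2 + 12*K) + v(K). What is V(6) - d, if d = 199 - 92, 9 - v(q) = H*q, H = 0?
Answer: 10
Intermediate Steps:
v(q) = 9 (v(q) = 9 - 0*q = 9 - 1*0 = 9 + 0 = 9)
d = 107
V(K) = 9 + K**2 + 12*K (V(K) = (K**2 + 12*K) + 9 = 9 + K**2 + 12*K)
V(6) - d = (9 + 6**2 + 12*6) - 1*107 = (9 + 36 + 72) - 107 = 117 - 107 = 10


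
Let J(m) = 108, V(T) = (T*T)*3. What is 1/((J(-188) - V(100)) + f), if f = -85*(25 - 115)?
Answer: -1/22242 ≈ -4.4960e-5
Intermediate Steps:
V(T) = 3*T**2 (V(T) = T**2*3 = 3*T**2)
f = 7650 (f = -85*(-90) = 7650)
1/((J(-188) - V(100)) + f) = 1/((108 - 3*100**2) + 7650) = 1/((108 - 3*10000) + 7650) = 1/((108 - 1*30000) + 7650) = 1/((108 - 30000) + 7650) = 1/(-29892 + 7650) = 1/(-22242) = -1/22242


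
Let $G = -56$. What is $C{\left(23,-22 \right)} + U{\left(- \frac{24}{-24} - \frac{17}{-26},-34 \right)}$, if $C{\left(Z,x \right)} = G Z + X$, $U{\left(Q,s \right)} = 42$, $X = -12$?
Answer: $-1258$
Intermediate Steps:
$C{\left(Z,x \right)} = -12 - 56 Z$ ($C{\left(Z,x \right)} = - 56 Z - 12 = -12 - 56 Z$)
$C{\left(23,-22 \right)} + U{\left(- \frac{24}{-24} - \frac{17}{-26},-34 \right)} = \left(-12 - 1288\right) + 42 = -1300 + 42 = -1258$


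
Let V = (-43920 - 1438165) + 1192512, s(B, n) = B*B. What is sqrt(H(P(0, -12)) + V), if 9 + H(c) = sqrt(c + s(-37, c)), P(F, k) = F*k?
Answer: I*sqrt(289545) ≈ 538.09*I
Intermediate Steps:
s(B, n) = B**2
H(c) = -9 + sqrt(1369 + c) (H(c) = -9 + sqrt(c + (-37)**2) = -9 + sqrt(c + 1369) = -9 + sqrt(1369 + c))
V = -289573 (V = -1482085 + 1192512 = -289573)
sqrt(H(P(0, -12)) + V) = sqrt((-9 + sqrt(1369 + 0*(-12))) - 289573) = sqrt((-9 + sqrt(1369 + 0)) - 289573) = sqrt((-9 + sqrt(1369)) - 289573) = sqrt((-9 + 37) - 289573) = sqrt(28 - 289573) = sqrt(-289545) = I*sqrt(289545)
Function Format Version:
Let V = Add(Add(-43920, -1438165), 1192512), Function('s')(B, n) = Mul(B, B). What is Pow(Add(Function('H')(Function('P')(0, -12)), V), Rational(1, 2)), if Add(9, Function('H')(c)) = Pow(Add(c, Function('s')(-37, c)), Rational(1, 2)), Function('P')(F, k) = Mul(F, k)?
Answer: Mul(I, Pow(289545, Rational(1, 2))) ≈ Mul(538.09, I)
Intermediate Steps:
Function('s')(B, n) = Pow(B, 2)
Function('H')(c) = Add(-9, Pow(Add(1369, c), Rational(1, 2))) (Function('H')(c) = Add(-9, Pow(Add(c, Pow(-37, 2)), Rational(1, 2))) = Add(-9, Pow(Add(c, 1369), Rational(1, 2))) = Add(-9, Pow(Add(1369, c), Rational(1, 2))))
V = -289573 (V = Add(-1482085, 1192512) = -289573)
Pow(Add(Function('H')(Function('P')(0, -12)), V), Rational(1, 2)) = Pow(Add(Add(-9, Pow(Add(1369, Mul(0, -12)), Rational(1, 2))), -289573), Rational(1, 2)) = Pow(Add(Add(-9, Pow(Add(1369, 0), Rational(1, 2))), -289573), Rational(1, 2)) = Pow(Add(Add(-9, Pow(1369, Rational(1, 2))), -289573), Rational(1, 2)) = Pow(Add(Add(-9, 37), -289573), Rational(1, 2)) = Pow(Add(28, -289573), Rational(1, 2)) = Pow(-289545, Rational(1, 2)) = Mul(I, Pow(289545, Rational(1, 2)))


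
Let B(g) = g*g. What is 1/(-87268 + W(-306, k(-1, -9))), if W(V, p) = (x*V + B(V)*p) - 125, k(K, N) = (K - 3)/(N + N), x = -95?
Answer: -1/37515 ≈ -2.6656e-5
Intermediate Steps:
B(g) = g²
k(K, N) = (-3 + K)/(2*N) (k(K, N) = (-3 + K)/((2*N)) = (-3 + K)*(1/(2*N)) = (-3 + K)/(2*N))
W(V, p) = -125 - 95*V + p*V² (W(V, p) = (-95*V + V²*p) - 125 = (-95*V + p*V²) - 125 = -125 - 95*V + p*V²)
1/(-87268 + W(-306, k(-1, -9))) = 1/(-87268 + (-125 - 95*(-306) + ((½)*(-3 - 1)/(-9))*(-306)²)) = 1/(-87268 + (-125 + 29070 + ((½)*(-⅑)*(-4))*93636)) = 1/(-87268 + (-125 + 29070 + (2/9)*93636)) = 1/(-87268 + (-125 + 29070 + 20808)) = 1/(-87268 + 49753) = 1/(-37515) = -1/37515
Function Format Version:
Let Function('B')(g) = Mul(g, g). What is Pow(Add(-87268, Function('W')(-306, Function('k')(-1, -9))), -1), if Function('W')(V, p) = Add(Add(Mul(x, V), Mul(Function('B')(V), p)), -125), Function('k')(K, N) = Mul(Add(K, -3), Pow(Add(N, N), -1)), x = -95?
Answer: Rational(-1, 37515) ≈ -2.6656e-5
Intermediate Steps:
Function('B')(g) = Pow(g, 2)
Function('k')(K, N) = Mul(Rational(1, 2), Pow(N, -1), Add(-3, K)) (Function('k')(K, N) = Mul(Add(-3, K), Pow(Mul(2, N), -1)) = Mul(Add(-3, K), Mul(Rational(1, 2), Pow(N, -1))) = Mul(Rational(1, 2), Pow(N, -1), Add(-3, K)))
Function('W')(V, p) = Add(-125, Mul(-95, V), Mul(p, Pow(V, 2))) (Function('W')(V, p) = Add(Add(Mul(-95, V), Mul(Pow(V, 2), p)), -125) = Add(Add(Mul(-95, V), Mul(p, Pow(V, 2))), -125) = Add(-125, Mul(-95, V), Mul(p, Pow(V, 2))))
Pow(Add(-87268, Function('W')(-306, Function('k')(-1, -9))), -1) = Pow(Add(-87268, Add(-125, Mul(-95, -306), Mul(Mul(Rational(1, 2), Pow(-9, -1), Add(-3, -1)), Pow(-306, 2)))), -1) = Pow(Add(-87268, Add(-125, 29070, Mul(Mul(Rational(1, 2), Rational(-1, 9), -4), 93636))), -1) = Pow(Add(-87268, Add(-125, 29070, Mul(Rational(2, 9), 93636))), -1) = Pow(Add(-87268, Add(-125, 29070, 20808)), -1) = Pow(Add(-87268, 49753), -1) = Pow(-37515, -1) = Rational(-1, 37515)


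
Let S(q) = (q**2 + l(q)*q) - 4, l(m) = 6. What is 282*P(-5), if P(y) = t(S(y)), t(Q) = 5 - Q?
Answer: 3948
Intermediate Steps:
S(q) = -4 + q**2 + 6*q (S(q) = (q**2 + 6*q) - 4 = -4 + q**2 + 6*q)
P(y) = 9 - y**2 - 6*y (P(y) = 5 - (-4 + y**2 + 6*y) = 5 + (4 - y**2 - 6*y) = 9 - y**2 - 6*y)
282*P(-5) = 282*(9 - 1*(-5)**2 - 6*(-5)) = 282*(9 - 1*25 + 30) = 282*(9 - 25 + 30) = 282*14 = 3948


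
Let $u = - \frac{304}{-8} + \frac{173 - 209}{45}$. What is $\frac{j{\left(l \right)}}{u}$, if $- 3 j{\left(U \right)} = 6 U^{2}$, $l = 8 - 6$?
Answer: $- \frac{20}{93} \approx -0.21505$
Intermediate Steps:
$l = 2$ ($l = 8 - 6 = 2$)
$j{\left(U \right)} = - 2 U^{2}$ ($j{\left(U \right)} = - \frac{6 U^{2}}{3} = - 2 U^{2}$)
$u = \frac{186}{5}$ ($u = \left(-304\right) \left(- \frac{1}{8}\right) + \left(173 - 209\right) \frac{1}{45} = 38 - \frac{4}{5} = \frac{186}{5} \approx 37.2$)
$\frac{j{\left(l \right)}}{u} = \frac{\left(-2\right) 2^{2}}{\frac{186}{5}} = \left(-2\right) 4 \cdot \frac{5}{186} = \left(-8\right) \frac{5}{186} = - \frac{20}{93}$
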